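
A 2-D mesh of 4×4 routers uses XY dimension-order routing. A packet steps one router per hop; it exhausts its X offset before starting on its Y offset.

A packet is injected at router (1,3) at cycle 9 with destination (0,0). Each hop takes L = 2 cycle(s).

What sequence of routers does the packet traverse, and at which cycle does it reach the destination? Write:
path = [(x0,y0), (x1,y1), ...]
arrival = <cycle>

hop 0: (1,3) @ cyc 9
hop 1: (0,3) @ cyc 11  [W]
hop 2: (0,2) @ cyc 13  [S]
hop 3: (0,1) @ cyc 15  [S]
hop 4: (0,0) @ cyc 17  [S]

path = [(1,3), (0,3), (0,2), (0,1), (0,0)]
arrival = 17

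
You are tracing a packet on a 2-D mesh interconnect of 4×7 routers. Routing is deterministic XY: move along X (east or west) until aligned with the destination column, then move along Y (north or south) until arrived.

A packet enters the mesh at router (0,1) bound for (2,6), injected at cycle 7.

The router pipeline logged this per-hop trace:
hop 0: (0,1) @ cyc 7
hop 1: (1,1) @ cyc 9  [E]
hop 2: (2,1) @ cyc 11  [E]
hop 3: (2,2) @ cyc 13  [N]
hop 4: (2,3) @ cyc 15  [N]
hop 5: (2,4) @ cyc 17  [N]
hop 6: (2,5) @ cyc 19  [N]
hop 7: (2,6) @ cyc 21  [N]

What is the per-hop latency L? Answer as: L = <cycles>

L = 2

cyc[1] − cyc[0] = 9 − 7 = 2.
Each hop adds L, hence L = 2.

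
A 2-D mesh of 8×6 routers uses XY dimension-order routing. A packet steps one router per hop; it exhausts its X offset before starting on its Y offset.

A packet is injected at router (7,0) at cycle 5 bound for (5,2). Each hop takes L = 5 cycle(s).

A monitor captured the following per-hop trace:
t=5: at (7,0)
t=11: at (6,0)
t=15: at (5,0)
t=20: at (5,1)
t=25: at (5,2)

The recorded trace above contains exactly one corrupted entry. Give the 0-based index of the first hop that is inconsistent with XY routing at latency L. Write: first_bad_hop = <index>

  1: Δx=-1 Δy=+0 Δt=6 [BAD: Δcyc=6≠L]

first_bad_hop = 1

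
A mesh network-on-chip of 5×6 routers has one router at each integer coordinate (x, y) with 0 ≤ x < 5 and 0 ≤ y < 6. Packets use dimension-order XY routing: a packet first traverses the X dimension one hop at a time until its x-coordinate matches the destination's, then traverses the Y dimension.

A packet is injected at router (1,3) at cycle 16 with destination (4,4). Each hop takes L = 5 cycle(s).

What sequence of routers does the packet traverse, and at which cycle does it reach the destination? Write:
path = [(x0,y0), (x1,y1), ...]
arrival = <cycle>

#0 — 1,3 | c16
#1 — 2,3 | c21 | E
#2 — 3,3 | c26 | E
#3 — 4,3 | c31 | E
#4 — 4,4 | c36 | N

path = [(1,3), (2,3), (3,3), (4,3), (4,4)]
arrival = 36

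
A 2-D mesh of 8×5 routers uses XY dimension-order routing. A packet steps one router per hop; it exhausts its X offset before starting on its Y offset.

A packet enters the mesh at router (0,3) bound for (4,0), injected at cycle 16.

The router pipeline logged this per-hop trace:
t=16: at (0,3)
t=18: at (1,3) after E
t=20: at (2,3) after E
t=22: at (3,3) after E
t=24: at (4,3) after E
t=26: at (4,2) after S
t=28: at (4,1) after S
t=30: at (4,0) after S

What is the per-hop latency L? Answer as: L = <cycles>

L = 2

Δcyc across hop 0→1: 18 − 16 = 2.
Per-hop latency L = Δcyc = 2.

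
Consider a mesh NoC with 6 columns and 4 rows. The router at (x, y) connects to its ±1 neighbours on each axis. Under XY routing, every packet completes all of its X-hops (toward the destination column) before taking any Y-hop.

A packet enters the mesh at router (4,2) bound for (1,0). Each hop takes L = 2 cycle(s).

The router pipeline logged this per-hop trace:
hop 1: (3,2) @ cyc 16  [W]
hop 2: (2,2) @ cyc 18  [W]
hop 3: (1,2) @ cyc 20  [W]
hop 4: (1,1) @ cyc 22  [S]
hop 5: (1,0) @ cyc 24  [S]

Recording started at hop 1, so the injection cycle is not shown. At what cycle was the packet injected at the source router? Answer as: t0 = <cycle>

t0 = 14

cyc[1] = 16 and cyc[k] = t0 + k·L for every k.
t0 = cyc[1] − L = 16 − 2 = 14.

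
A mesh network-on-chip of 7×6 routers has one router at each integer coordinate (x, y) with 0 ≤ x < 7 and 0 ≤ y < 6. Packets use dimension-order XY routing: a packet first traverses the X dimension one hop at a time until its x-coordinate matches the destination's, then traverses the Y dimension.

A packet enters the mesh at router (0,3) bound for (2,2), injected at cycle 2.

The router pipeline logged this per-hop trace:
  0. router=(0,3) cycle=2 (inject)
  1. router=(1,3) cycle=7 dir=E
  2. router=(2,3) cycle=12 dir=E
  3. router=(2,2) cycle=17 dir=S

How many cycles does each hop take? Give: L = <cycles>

L = 5

Δcyc across hop 0→1: 7 − 2 = 5.
Per-hop latency L = Δcyc = 5.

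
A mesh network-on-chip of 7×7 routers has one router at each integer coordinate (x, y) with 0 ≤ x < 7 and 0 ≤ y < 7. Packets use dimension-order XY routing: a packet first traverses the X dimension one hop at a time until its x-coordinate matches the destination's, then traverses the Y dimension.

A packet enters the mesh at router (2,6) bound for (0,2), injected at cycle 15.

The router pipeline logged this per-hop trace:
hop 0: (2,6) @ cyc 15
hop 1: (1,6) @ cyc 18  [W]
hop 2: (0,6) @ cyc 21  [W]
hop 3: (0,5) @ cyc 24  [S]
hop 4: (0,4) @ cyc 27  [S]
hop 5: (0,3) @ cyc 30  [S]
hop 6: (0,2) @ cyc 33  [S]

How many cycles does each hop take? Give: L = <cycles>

From hop 0 (15) to hop 1 (18): +3 cycles.
One hop costs L cycles, so L = 3.

L = 3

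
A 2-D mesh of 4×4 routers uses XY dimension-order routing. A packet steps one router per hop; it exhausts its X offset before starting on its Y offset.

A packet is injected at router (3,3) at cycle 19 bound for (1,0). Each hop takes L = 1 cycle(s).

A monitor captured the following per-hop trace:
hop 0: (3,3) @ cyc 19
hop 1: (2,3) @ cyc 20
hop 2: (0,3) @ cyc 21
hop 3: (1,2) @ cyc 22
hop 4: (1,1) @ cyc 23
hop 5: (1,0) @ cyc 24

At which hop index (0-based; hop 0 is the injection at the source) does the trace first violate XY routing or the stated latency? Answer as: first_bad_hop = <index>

first_bad_hop = 2

hop 1: step (-1,+0), +1 cyc — ok
hop 2: step (-2,+0), +1 cyc — BAD: non-unit step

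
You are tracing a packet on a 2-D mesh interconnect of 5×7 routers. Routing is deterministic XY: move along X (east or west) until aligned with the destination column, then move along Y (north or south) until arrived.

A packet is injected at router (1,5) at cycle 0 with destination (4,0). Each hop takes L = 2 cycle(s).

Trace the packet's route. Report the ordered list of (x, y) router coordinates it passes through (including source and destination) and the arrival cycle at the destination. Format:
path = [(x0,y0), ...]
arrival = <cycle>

path = [(1,5), (2,5), (3,5), (4,5), (4,4), (4,3), (4,2), (4,1), (4,0)]
arrival = 16

hop 0: (1,5) @ cyc 0
hop 1: (2,5) @ cyc 2  [E]
hop 2: (3,5) @ cyc 4  [E]
hop 3: (4,5) @ cyc 6  [E]
hop 4: (4,4) @ cyc 8  [S]
hop 5: (4,3) @ cyc 10  [S]
hop 6: (4,2) @ cyc 12  [S]
hop 7: (4,1) @ cyc 14  [S]
hop 8: (4,0) @ cyc 16  [S]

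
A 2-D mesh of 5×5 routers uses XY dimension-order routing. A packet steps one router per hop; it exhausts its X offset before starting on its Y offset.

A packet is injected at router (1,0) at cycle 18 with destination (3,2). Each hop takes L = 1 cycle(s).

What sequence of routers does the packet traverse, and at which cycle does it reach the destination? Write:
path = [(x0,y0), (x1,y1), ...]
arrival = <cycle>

path = [(1,0), (2,0), (3,0), (3,1), (3,2)]
arrival = 22

hop 0: (1,0) @ cyc 18
hop 1: (2,0) @ cyc 19  [E]
hop 2: (3,0) @ cyc 20  [E]
hop 3: (3,1) @ cyc 21  [N]
hop 4: (3,2) @ cyc 22  [N]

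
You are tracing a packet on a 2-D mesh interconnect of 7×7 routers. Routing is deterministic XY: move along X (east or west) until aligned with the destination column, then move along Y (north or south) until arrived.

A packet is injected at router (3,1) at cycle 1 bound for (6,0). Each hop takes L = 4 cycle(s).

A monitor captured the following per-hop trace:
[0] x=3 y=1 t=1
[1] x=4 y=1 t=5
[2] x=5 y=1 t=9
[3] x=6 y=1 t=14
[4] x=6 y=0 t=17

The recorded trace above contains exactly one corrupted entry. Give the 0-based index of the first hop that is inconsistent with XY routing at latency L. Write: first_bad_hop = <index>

check 1→ d=(1,0) cyc+4: ok
check 2→ d=(1,0) cyc+4: ok
check 3→ d=(1,0) cyc+5: BAD: Δcyc=5≠L

first_bad_hop = 3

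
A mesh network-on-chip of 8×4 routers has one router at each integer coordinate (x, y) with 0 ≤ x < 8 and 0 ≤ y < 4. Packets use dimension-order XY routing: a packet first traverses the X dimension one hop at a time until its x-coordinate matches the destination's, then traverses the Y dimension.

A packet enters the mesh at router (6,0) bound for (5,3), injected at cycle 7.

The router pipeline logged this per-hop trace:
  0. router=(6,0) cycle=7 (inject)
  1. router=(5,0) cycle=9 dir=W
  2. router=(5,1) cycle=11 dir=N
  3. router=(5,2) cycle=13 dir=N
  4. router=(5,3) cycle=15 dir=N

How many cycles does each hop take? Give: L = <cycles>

cyc[1] − cyc[0] = 9 − 7 = 2.
One hop costs L cycles, so L = 2.

L = 2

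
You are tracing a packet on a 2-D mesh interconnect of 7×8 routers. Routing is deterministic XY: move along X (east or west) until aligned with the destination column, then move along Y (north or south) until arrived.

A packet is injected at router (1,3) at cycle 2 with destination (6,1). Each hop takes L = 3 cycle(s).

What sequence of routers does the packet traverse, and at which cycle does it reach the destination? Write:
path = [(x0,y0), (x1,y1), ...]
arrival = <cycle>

t=2: at (1,3)
t=5: at (2,3) after E
t=8: at (3,3) after E
t=11: at (4,3) after E
t=14: at (5,3) after E
t=17: at (6,3) after E
t=20: at (6,2) after S
t=23: at (6,1) after S

path = [(1,3), (2,3), (3,3), (4,3), (5,3), (6,3), (6,2), (6,1)]
arrival = 23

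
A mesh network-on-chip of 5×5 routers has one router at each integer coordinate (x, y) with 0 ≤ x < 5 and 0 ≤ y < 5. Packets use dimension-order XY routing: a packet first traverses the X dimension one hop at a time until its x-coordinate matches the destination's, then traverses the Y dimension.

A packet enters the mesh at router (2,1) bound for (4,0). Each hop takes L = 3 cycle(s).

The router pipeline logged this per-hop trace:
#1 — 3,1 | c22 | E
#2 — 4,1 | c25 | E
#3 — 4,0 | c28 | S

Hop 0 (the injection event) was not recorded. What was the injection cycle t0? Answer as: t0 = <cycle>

Hop 1 reached at cycle 22; hop k is at t0 + k·L.
t0 = cyc[1] − L = 22 − 3 = 19.

t0 = 19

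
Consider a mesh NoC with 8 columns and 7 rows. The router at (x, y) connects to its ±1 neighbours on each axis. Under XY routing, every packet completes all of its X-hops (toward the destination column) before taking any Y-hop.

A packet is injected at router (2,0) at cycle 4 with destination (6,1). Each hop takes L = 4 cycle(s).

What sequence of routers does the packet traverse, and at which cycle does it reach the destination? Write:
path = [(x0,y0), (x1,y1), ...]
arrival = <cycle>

path = [(2,0), (3,0), (4,0), (5,0), (6,0), (6,1)]
arrival = 24

t=4: at (2,0)
t=8: at (3,0) after E
t=12: at (4,0) after E
t=16: at (5,0) after E
t=20: at (6,0) after E
t=24: at (6,1) after N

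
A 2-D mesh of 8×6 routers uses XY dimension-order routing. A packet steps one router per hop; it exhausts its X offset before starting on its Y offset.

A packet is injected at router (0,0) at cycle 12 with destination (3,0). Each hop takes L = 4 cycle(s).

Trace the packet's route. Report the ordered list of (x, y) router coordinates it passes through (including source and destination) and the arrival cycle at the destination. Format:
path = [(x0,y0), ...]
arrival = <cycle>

path = [(0,0), (1,0), (2,0), (3,0)]
arrival = 24

t=12: at (0,0)
t=16: at (1,0) after E
t=20: at (2,0) after E
t=24: at (3,0) after E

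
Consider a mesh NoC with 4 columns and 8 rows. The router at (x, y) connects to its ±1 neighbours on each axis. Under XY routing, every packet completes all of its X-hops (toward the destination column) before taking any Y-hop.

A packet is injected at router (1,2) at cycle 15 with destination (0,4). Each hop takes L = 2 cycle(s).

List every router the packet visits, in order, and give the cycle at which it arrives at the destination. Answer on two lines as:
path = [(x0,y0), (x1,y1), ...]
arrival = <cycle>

  0. router=(1,2) cycle=15 (inject)
  1. router=(0,2) cycle=17 dir=W
  2. router=(0,3) cycle=19 dir=N
  3. router=(0,4) cycle=21 dir=N

path = [(1,2), (0,2), (0,3), (0,4)]
arrival = 21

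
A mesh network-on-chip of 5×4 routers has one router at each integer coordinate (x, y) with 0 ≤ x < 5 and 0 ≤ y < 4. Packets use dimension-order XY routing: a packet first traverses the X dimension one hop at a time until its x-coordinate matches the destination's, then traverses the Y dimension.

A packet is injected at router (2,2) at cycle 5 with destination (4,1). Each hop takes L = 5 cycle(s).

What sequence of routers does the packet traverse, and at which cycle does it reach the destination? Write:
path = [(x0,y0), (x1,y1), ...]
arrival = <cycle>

  0. router=(2,2) cycle=5 (inject)
  1. router=(3,2) cycle=10 dir=E
  2. router=(4,2) cycle=15 dir=E
  3. router=(4,1) cycle=20 dir=S

path = [(2,2), (3,2), (4,2), (4,1)]
arrival = 20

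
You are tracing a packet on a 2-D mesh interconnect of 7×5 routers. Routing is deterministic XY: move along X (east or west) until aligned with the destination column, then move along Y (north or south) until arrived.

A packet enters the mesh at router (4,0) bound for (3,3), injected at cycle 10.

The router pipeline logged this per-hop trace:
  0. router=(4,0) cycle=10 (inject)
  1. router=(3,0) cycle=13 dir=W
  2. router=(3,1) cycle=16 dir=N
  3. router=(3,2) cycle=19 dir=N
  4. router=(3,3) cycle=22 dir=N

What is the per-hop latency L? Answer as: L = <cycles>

L = 3

Between hops 0 and 1 the cycle counter advances 13 − 10 = 3.
That increment is L by definition: L = 3.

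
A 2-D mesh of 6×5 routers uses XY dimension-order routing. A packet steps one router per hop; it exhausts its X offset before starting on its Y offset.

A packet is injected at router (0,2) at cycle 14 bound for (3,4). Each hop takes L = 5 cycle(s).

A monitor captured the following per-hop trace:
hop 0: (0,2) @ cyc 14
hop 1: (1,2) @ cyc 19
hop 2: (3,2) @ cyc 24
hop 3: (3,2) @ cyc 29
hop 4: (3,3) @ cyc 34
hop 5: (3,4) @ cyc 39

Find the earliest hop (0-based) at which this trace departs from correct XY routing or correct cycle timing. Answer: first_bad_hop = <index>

  1: Δx=+1 Δy=+0 Δt=5 [ok]
  2: Δx=+2 Δy=+0 Δt=5 [BAD: non-unit step]

first_bad_hop = 2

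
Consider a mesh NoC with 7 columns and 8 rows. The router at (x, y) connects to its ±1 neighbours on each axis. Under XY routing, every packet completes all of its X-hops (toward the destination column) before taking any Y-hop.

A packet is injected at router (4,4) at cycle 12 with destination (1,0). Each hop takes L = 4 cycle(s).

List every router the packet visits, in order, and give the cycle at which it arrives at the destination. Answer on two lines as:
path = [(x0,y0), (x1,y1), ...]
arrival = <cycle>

path = [(4,4), (3,4), (2,4), (1,4), (1,3), (1,2), (1,1), (1,0)]
arrival = 40

#0 — 4,4 | c12
#1 — 3,4 | c16 | W
#2 — 2,4 | c20 | W
#3 — 1,4 | c24 | W
#4 — 1,3 | c28 | S
#5 — 1,2 | c32 | S
#6 — 1,1 | c36 | S
#7 — 1,0 | c40 | S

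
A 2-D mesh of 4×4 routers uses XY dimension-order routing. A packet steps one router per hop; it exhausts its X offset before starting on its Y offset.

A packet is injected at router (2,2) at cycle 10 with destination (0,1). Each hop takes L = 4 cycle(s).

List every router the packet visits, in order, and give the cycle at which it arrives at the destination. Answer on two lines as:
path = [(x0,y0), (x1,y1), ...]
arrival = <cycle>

path = [(2,2), (1,2), (0,2), (0,1)]
arrival = 22

  0. router=(2,2) cycle=10 (inject)
  1. router=(1,2) cycle=14 dir=W
  2. router=(0,2) cycle=18 dir=W
  3. router=(0,1) cycle=22 dir=S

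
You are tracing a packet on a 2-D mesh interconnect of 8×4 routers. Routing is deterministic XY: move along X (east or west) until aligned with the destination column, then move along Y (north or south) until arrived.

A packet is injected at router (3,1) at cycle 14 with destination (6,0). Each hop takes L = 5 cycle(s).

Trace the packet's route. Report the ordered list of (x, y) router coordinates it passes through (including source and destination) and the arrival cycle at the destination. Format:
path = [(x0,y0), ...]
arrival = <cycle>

path = [(3,1), (4,1), (5,1), (6,1), (6,0)]
arrival = 34

#0 — 3,1 | c14
#1 — 4,1 | c19 | E
#2 — 5,1 | c24 | E
#3 — 6,1 | c29 | E
#4 — 6,0 | c34 | S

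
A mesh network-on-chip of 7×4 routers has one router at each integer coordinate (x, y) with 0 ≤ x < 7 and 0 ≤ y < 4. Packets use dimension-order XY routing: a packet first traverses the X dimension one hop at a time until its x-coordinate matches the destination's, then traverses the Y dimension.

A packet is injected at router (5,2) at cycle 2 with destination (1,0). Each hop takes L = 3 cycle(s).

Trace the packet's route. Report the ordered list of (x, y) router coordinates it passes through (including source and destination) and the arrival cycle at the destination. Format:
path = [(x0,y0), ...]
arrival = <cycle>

#0 — 5,2 | c2
#1 — 4,2 | c5 | W
#2 — 3,2 | c8 | W
#3 — 2,2 | c11 | W
#4 — 1,2 | c14 | W
#5 — 1,1 | c17 | S
#6 — 1,0 | c20 | S

path = [(5,2), (4,2), (3,2), (2,2), (1,2), (1,1), (1,0)]
arrival = 20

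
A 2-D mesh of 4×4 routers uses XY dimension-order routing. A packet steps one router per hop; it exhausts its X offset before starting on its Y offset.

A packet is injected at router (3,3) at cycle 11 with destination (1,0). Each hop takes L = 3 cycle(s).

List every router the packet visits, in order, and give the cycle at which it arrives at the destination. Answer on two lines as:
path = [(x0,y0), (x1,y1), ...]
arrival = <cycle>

[0] x=3 y=3 t=11
[1] x=2 y=3 t=14 →W
[2] x=1 y=3 t=17 →W
[3] x=1 y=2 t=20 →S
[4] x=1 y=1 t=23 →S
[5] x=1 y=0 t=26 →S

path = [(3,3), (2,3), (1,3), (1,2), (1,1), (1,0)]
arrival = 26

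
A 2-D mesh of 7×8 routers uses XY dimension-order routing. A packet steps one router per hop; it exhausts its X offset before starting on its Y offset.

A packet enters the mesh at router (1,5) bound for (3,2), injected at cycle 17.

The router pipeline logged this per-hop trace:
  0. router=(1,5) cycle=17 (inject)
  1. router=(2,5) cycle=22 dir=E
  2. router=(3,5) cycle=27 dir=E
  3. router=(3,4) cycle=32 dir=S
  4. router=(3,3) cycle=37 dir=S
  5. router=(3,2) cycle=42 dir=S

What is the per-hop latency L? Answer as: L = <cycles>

L = 5

Between hops 0 and 1 the cycle counter advances 22 − 17 = 5.
Per-hop latency L = Δcyc = 5.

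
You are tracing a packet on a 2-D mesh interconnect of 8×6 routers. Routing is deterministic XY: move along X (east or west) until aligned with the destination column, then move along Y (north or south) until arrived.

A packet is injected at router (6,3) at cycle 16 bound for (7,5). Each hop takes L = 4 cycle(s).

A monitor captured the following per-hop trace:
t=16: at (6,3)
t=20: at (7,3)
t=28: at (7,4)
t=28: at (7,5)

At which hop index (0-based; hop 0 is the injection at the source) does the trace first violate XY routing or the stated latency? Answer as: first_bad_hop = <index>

check 1→ d=(1,0) cyc+4: ok
check 2→ d=(0,1) cyc+8: BAD: Δcyc=8≠L

first_bad_hop = 2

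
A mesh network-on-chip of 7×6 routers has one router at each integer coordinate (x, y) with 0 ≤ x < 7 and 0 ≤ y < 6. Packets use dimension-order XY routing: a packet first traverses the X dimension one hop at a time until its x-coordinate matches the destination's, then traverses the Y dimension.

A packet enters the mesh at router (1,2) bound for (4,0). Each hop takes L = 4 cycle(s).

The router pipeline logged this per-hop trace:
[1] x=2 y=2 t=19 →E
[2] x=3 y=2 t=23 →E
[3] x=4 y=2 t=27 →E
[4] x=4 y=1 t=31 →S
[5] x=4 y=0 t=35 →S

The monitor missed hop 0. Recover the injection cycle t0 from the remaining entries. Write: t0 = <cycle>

The first recorded entry is hop 1 at cycle 19.
Therefore t0 = 19 − L = 15.

t0 = 15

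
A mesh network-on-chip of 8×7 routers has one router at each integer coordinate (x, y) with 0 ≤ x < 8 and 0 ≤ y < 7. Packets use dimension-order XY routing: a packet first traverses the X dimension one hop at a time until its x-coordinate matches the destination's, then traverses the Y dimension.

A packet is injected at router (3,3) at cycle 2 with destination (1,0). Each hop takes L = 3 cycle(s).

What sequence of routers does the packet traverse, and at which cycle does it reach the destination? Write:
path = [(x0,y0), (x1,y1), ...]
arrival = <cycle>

t=2: at (3,3)
t=5: at (2,3) after W
t=8: at (1,3) after W
t=11: at (1,2) after S
t=14: at (1,1) after S
t=17: at (1,0) after S

path = [(3,3), (2,3), (1,3), (1,2), (1,1), (1,0)]
arrival = 17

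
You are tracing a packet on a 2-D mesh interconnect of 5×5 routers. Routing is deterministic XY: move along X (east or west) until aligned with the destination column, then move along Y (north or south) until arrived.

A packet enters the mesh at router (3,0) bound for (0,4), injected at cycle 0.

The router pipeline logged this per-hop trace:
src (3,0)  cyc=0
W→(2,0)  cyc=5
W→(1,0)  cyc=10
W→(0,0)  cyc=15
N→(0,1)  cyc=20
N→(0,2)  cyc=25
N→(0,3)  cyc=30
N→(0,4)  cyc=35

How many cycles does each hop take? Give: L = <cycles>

L = 5

Δcyc across hop 0→1: 5 − 0 = 5.
That increment is L by definition: L = 5.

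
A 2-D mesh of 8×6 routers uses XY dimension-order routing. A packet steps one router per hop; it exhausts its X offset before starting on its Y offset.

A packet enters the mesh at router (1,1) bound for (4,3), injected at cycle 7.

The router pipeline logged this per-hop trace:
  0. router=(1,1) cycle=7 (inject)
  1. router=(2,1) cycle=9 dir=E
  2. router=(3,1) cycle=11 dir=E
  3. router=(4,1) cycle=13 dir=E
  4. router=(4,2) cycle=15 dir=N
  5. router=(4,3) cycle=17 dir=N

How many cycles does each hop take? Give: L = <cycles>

cyc[1] − cyc[0] = 9 − 7 = 2.
One hop costs L cycles, so L = 2.

L = 2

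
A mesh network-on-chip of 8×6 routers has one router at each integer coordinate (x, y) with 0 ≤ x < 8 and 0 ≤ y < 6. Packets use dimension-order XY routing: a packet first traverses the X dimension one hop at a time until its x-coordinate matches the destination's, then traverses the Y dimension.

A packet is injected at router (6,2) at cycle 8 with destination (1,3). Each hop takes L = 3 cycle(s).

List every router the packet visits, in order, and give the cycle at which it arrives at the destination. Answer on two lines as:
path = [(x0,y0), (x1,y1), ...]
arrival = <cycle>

path = [(6,2), (5,2), (4,2), (3,2), (2,2), (1,2), (1,3)]
arrival = 26

[0] x=6 y=2 t=8
[1] x=5 y=2 t=11 →W
[2] x=4 y=2 t=14 →W
[3] x=3 y=2 t=17 →W
[4] x=2 y=2 t=20 →W
[5] x=1 y=2 t=23 →W
[6] x=1 y=3 t=26 →N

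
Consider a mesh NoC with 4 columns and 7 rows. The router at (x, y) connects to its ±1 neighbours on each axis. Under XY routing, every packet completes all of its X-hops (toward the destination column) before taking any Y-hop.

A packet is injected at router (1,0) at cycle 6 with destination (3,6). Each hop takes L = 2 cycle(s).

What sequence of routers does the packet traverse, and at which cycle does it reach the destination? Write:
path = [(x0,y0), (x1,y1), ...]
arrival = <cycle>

path = [(1,0), (2,0), (3,0), (3,1), (3,2), (3,3), (3,4), (3,5), (3,6)]
arrival = 22

  0. router=(1,0) cycle=6 (inject)
  1. router=(2,0) cycle=8 dir=E
  2. router=(3,0) cycle=10 dir=E
  3. router=(3,1) cycle=12 dir=N
  4. router=(3,2) cycle=14 dir=N
  5. router=(3,3) cycle=16 dir=N
  6. router=(3,4) cycle=18 dir=N
  7. router=(3,5) cycle=20 dir=N
  8. router=(3,6) cycle=22 dir=N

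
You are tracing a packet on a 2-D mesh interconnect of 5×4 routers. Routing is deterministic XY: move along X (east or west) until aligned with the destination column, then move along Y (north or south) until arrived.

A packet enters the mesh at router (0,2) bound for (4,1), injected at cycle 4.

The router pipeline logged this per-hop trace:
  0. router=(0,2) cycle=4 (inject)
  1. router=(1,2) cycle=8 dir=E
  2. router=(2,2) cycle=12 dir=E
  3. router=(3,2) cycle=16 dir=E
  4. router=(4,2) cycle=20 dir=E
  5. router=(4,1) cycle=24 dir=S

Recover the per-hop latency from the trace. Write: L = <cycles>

cyc[1] − cyc[0] = 8 − 4 = 4.
That increment is L by definition: L = 4.

L = 4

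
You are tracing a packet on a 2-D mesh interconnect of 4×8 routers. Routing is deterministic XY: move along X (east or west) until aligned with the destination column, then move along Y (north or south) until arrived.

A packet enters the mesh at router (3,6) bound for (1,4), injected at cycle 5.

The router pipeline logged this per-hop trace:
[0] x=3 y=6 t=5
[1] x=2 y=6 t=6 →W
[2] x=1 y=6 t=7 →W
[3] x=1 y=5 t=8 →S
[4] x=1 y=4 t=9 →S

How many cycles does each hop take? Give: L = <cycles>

Δcyc across hop 0→1: 6 − 5 = 1.
One hop costs L cycles, so L = 1.

L = 1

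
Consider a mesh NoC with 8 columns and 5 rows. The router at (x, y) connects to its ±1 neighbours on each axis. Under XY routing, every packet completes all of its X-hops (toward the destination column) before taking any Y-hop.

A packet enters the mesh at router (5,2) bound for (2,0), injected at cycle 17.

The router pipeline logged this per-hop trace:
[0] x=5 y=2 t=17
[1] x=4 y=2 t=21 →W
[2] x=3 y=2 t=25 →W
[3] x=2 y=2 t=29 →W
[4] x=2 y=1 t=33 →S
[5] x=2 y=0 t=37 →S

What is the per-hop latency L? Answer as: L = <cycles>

From hop 0 (17) to hop 1 (21): +4 cycles.
Per-hop latency L = Δcyc = 4.

L = 4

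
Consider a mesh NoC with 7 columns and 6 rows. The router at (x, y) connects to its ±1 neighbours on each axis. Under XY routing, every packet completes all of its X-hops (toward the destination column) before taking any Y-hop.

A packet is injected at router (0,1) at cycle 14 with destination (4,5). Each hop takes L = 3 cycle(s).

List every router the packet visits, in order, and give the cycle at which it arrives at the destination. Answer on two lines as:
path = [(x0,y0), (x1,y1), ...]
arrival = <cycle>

path = [(0,1), (1,1), (2,1), (3,1), (4,1), (4,2), (4,3), (4,4), (4,5)]
arrival = 38

[0] x=0 y=1 t=14
[1] x=1 y=1 t=17 →E
[2] x=2 y=1 t=20 →E
[3] x=3 y=1 t=23 →E
[4] x=4 y=1 t=26 →E
[5] x=4 y=2 t=29 →N
[6] x=4 y=3 t=32 →N
[7] x=4 y=4 t=35 →N
[8] x=4 y=5 t=38 →N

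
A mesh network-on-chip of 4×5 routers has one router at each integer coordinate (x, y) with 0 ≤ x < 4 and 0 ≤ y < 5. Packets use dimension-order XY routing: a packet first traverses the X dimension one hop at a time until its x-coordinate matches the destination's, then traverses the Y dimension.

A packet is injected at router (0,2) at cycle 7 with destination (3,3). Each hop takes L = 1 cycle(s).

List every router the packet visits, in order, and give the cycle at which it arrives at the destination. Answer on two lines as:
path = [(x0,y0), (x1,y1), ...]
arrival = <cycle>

path = [(0,2), (1,2), (2,2), (3,2), (3,3)]
arrival = 11

#0 — 0,2 | c7
#1 — 1,2 | c8 | E
#2 — 2,2 | c9 | E
#3 — 3,2 | c10 | E
#4 — 3,3 | c11 | N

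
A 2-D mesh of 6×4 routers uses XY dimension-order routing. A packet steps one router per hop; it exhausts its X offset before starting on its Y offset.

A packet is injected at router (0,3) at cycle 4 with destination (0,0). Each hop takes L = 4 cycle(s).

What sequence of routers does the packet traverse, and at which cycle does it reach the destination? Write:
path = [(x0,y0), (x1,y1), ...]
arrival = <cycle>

[0] x=0 y=3 t=4
[1] x=0 y=2 t=8 →S
[2] x=0 y=1 t=12 →S
[3] x=0 y=0 t=16 →S

path = [(0,3), (0,2), (0,1), (0,0)]
arrival = 16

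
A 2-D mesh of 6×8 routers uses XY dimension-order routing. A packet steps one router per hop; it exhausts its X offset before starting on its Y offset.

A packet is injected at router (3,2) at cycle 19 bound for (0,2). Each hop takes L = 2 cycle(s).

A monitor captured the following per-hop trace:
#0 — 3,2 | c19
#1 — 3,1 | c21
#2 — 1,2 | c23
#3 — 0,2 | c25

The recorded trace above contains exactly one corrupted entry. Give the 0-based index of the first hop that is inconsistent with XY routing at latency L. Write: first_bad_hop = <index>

[1] (+0,-1) / 2c ⇒ BAD: Y-move but x=3≠0

first_bad_hop = 1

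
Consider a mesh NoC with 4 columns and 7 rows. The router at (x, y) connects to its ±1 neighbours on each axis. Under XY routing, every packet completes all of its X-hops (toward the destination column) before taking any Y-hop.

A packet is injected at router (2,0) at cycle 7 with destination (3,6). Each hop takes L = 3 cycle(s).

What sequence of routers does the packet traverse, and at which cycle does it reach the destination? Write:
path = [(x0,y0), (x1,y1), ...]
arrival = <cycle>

  0. router=(2,0) cycle=7 (inject)
  1. router=(3,0) cycle=10 dir=E
  2. router=(3,1) cycle=13 dir=N
  3. router=(3,2) cycle=16 dir=N
  4. router=(3,3) cycle=19 dir=N
  5. router=(3,4) cycle=22 dir=N
  6. router=(3,5) cycle=25 dir=N
  7. router=(3,6) cycle=28 dir=N

path = [(2,0), (3,0), (3,1), (3,2), (3,3), (3,4), (3,5), (3,6)]
arrival = 28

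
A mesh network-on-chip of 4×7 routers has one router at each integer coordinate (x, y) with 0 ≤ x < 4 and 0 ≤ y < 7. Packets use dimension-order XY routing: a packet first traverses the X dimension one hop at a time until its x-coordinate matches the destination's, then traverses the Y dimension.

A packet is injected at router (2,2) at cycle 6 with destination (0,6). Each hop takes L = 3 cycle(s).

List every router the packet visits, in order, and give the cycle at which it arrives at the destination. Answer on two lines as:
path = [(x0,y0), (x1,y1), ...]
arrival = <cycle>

path = [(2,2), (1,2), (0,2), (0,3), (0,4), (0,5), (0,6)]
arrival = 24

[0] x=2 y=2 t=6
[1] x=1 y=2 t=9 →W
[2] x=0 y=2 t=12 →W
[3] x=0 y=3 t=15 →N
[4] x=0 y=4 t=18 →N
[5] x=0 y=5 t=21 →N
[6] x=0 y=6 t=24 →N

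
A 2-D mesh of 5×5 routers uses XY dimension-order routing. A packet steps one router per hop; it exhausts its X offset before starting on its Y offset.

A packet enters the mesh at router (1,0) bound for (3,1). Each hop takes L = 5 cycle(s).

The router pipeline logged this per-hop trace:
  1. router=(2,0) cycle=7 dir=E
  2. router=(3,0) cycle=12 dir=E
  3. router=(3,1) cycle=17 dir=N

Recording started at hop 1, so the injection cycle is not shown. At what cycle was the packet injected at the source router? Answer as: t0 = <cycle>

The first recorded entry is hop 1 at cycle 7.
t0 = cyc[1] − L = 7 − 5 = 2.

t0 = 2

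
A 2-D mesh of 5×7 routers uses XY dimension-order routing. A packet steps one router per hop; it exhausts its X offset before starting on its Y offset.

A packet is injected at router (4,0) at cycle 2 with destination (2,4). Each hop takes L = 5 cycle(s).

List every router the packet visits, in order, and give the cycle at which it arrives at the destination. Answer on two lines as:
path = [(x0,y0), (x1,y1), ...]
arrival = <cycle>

path = [(4,0), (3,0), (2,0), (2,1), (2,2), (2,3), (2,4)]
arrival = 32

#0 — 4,0 | c2
#1 — 3,0 | c7 | W
#2 — 2,0 | c12 | W
#3 — 2,1 | c17 | N
#4 — 2,2 | c22 | N
#5 — 2,3 | c27 | N
#6 — 2,4 | c32 | N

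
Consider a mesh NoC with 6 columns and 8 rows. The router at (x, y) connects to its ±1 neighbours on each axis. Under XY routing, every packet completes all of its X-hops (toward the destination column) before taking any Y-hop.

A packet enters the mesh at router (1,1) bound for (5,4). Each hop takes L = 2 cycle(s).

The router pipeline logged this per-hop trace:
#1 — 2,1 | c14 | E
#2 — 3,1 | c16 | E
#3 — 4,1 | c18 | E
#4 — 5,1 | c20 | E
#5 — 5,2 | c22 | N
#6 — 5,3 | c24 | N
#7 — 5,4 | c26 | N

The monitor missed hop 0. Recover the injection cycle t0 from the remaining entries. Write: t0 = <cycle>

Hop 1 reached at cycle 14; hop k is at t0 + k·L.
So t0 = 14 − 1·2 = 12.

t0 = 12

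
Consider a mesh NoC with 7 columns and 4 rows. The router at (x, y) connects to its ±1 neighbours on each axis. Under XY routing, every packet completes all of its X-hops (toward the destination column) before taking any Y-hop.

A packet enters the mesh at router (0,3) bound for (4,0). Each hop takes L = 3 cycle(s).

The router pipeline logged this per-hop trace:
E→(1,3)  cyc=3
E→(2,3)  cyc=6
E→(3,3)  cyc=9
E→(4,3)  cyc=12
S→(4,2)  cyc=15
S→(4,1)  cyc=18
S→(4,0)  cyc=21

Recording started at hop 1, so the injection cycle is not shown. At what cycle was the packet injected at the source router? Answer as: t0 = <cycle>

t0 = 0

cyc[1] = 3 and cyc[k] = t0 + k·L for every k.
t0 = cyc[1] − L = 3 − 3 = 0.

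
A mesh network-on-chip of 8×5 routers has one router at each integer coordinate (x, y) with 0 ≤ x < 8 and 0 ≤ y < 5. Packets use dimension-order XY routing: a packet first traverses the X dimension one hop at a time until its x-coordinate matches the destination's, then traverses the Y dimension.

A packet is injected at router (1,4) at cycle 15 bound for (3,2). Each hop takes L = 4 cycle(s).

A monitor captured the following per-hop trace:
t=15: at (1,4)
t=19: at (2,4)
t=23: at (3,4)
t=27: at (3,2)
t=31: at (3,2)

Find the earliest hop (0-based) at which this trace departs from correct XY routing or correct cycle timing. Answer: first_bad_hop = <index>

first_bad_hop = 3

hop 1: step (+1,+0), +4 cyc — ok
hop 2: step (+1,+0), +4 cyc — ok
hop 3: step (+0,-2), +4 cyc — BAD: non-unit step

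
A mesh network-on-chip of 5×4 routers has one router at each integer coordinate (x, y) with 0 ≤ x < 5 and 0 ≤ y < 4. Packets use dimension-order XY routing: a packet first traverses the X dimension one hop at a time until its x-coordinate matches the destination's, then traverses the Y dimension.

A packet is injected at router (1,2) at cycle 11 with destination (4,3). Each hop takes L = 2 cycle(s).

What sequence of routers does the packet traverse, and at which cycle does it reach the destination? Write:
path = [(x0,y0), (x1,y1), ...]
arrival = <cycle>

path = [(1,2), (2,2), (3,2), (4,2), (4,3)]
arrival = 19

  0. router=(1,2) cycle=11 (inject)
  1. router=(2,2) cycle=13 dir=E
  2. router=(3,2) cycle=15 dir=E
  3. router=(4,2) cycle=17 dir=E
  4. router=(4,3) cycle=19 dir=N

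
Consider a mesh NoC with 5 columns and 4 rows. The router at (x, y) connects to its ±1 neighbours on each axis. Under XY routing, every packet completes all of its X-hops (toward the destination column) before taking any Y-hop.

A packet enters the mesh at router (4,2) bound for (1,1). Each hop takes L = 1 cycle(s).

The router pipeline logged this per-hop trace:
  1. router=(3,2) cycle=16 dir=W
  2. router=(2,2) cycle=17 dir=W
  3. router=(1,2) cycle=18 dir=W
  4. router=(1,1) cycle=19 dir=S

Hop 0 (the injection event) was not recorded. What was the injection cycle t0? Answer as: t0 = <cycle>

t0 = 15

At hop 1 the cycle is 16; in general cyc_k = t0 + kL.
t0 = cyc[1] − L = 16 − 1 = 15.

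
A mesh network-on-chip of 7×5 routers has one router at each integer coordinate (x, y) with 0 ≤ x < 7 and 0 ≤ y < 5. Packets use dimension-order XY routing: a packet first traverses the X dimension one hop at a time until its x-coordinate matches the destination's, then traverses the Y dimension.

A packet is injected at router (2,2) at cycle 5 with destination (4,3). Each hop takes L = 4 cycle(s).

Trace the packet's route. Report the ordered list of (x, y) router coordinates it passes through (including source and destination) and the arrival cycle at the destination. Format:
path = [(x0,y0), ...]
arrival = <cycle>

path = [(2,2), (3,2), (4,2), (4,3)]
arrival = 17

t=5: at (2,2)
t=9: at (3,2) after E
t=13: at (4,2) after E
t=17: at (4,3) after N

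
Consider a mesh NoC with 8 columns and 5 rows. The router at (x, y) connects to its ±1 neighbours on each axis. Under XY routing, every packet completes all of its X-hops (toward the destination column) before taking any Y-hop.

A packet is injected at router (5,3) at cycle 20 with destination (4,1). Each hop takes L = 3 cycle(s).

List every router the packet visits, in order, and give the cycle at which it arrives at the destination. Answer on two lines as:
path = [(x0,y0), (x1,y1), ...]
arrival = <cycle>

path = [(5,3), (4,3), (4,2), (4,1)]
arrival = 29

#0 — 5,3 | c20
#1 — 4,3 | c23 | W
#2 — 4,2 | c26 | S
#3 — 4,1 | c29 | S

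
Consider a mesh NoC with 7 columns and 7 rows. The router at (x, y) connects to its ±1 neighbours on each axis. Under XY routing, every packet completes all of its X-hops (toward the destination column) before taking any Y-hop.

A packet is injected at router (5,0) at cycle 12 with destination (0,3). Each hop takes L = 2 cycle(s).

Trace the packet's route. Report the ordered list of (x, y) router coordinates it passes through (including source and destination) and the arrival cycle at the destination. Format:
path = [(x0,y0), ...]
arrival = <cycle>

[0] x=5 y=0 t=12
[1] x=4 y=0 t=14 →W
[2] x=3 y=0 t=16 →W
[3] x=2 y=0 t=18 →W
[4] x=1 y=0 t=20 →W
[5] x=0 y=0 t=22 →W
[6] x=0 y=1 t=24 →N
[7] x=0 y=2 t=26 →N
[8] x=0 y=3 t=28 →N

path = [(5,0), (4,0), (3,0), (2,0), (1,0), (0,0), (0,1), (0,2), (0,3)]
arrival = 28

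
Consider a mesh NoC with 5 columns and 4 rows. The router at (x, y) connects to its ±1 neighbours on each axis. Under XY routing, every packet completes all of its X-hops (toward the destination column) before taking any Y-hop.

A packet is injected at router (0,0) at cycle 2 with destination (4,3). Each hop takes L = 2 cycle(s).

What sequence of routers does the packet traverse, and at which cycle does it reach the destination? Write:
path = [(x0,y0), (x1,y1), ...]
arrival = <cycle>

#0 — 0,0 | c2
#1 — 1,0 | c4 | E
#2 — 2,0 | c6 | E
#3 — 3,0 | c8 | E
#4 — 4,0 | c10 | E
#5 — 4,1 | c12 | N
#6 — 4,2 | c14 | N
#7 — 4,3 | c16 | N

path = [(0,0), (1,0), (2,0), (3,0), (4,0), (4,1), (4,2), (4,3)]
arrival = 16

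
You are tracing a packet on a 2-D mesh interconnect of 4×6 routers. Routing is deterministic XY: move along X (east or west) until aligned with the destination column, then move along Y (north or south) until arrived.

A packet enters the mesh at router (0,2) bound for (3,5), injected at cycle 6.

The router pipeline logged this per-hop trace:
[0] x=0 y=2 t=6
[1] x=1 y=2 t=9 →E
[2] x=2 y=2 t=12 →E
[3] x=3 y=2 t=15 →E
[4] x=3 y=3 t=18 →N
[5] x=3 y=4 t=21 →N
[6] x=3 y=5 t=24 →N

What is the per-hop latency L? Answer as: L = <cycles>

Δcyc across hop 0→1: 9 − 6 = 3.
Each hop adds L, hence L = 3.

L = 3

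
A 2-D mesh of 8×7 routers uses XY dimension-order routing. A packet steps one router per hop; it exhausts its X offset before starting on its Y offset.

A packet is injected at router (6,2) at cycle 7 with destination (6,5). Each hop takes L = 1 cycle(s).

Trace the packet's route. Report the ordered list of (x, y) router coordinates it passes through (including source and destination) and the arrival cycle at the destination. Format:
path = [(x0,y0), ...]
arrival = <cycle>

  0. router=(6,2) cycle=7 (inject)
  1. router=(6,3) cycle=8 dir=N
  2. router=(6,4) cycle=9 dir=N
  3. router=(6,5) cycle=10 dir=N

path = [(6,2), (6,3), (6,4), (6,5)]
arrival = 10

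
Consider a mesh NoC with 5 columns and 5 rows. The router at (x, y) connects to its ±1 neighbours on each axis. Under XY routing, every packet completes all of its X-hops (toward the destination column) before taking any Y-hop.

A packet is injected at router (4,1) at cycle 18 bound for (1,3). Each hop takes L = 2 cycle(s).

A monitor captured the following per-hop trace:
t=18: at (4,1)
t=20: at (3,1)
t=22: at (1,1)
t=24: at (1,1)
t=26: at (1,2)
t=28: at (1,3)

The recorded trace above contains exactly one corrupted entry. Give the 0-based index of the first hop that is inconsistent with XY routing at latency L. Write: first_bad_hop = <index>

[1] (-1,+0) / 2c ⇒ ok
[2] (-2,+0) / 2c ⇒ BAD: non-unit step

first_bad_hop = 2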